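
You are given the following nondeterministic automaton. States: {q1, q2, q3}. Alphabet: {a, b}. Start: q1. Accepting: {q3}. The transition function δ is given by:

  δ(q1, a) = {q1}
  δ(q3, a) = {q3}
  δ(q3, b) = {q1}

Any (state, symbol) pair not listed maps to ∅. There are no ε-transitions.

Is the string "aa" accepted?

No

Start in {q1}.
Read 'a': {q1} → {q1}.
Read 'a': {q1} → {q1}.
The final set {q1} contains no accepting state.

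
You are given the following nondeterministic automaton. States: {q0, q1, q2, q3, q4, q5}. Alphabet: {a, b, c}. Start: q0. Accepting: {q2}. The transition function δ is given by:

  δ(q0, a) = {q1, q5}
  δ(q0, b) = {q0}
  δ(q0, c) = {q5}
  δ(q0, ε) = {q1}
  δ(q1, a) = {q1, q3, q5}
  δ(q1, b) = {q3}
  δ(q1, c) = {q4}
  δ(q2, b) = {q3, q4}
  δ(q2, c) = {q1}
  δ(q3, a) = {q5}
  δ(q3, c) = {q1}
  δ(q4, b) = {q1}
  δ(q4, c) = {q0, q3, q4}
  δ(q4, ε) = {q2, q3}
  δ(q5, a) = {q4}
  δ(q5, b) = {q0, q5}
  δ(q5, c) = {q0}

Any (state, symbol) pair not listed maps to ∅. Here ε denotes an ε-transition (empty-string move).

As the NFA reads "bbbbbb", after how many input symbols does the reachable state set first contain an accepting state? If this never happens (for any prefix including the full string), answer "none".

none

Start: ε-closure({q0}) = {q0, q1}.
Read 'b': {q0, q1} → {q0, q1, q3}.
Read 'b': {q0, q1, q3} → {q0, q1, q3}.
Read 'b': {q0, q1, q3} → {q0, q1, q3}.
Read 'b': {q0, q1, q3} → {q0, q1, q3}.
Read 'b': {q0, q1, q3} → {q0, q1, q3}.
Read 'b': {q0, q1, q3} → {q0, q1, q3}.
No reachable set along the way intersects F.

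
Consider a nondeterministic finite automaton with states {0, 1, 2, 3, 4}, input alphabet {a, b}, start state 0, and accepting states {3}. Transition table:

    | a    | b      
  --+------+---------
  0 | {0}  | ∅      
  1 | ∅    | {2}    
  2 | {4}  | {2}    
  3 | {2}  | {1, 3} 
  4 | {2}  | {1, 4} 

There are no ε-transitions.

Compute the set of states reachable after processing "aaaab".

Start in {0}.
Read 'a': 0→{0}; now {0}.
Read 'a': 0→{0}; now {0}.
Read 'a': 0→{0}; now {0}.
Read 'a': 0→{0}; now {0}.
Read 'b': 0→∅; now ∅.

∅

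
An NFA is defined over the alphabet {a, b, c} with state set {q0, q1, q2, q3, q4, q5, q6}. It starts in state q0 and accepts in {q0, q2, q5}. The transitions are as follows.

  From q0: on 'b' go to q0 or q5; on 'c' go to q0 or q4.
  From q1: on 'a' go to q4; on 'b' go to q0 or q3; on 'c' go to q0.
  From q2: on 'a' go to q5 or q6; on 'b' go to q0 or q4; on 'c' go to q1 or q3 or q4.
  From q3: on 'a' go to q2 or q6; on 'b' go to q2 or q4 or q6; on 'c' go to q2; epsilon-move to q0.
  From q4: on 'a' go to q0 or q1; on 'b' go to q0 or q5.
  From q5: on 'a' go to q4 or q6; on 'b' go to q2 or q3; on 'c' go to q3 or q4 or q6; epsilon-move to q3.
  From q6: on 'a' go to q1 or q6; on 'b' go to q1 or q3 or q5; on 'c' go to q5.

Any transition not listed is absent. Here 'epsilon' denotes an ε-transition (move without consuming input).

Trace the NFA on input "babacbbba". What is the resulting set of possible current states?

Start in {q0}.
Read 'b': q0→{q0, q5}; union {q0, q5}; ε-closure = {q0, q3, q5}.
Read 'a': q0→∅, q3→{q2, q6}, q5→{q4, q6}; now {q2, q4, q6}.
Read 'b': q2→{q0, q4}, q4→{q0, q5}, q6→{q1, q3, q5}; now {q0, q1, q3, q4, q5}.
Read 'a': q0→∅, q1→{q4}, q3→{q2, q6}, q4→{q0, q1}, q5→{q4, q6}; now {q0, q1, q2, q4, q6}.
Read 'c': q0→{q0, q4}, q1→{q0}, q2→{q1, q3, q4}, q4→∅, q6→{q5}; now {q0, q1, q3, q4, q5}.
Read 'b': q0→{q0, q5}, q1→{q0, q3}, q3→{q2, q4, q6}, q4→{q0, q5}, q5→{q2, q3}; now {q0, q2, q3, q4, q5, q6}.
Read 'b': q0→{q0, q5}, q2→{q0, q4}, q3→{q2, q4, q6}, q4→{q0, q5}, q5→{q2, q3}, q6→{q1, q3, q5}; now {q0, q1, q2, q3, q4, q5, q6}.
Read 'b': q0→{q0, q5}, q1→{q0, q3}, q2→{q0, q4}, q3→{q2, q4, q6}, q4→{q0, q5}, q5→{q2, q3}, q6→{q1, q3, q5}; now {q0, q1, q2, q3, q4, q5, q6}.
Read 'a': q0→∅, q1→{q4}, q2→{q5, q6}, q3→{q2, q6}, q4→{q0, q1}, q5→{q4, q6}, q6→{q1, q6}; union {q0, q1, q2, q4, q5, q6}; ε-closure = {q0, q1, q2, q3, q4, q5, q6}.

{q0, q1, q2, q3, q4, q5, q6}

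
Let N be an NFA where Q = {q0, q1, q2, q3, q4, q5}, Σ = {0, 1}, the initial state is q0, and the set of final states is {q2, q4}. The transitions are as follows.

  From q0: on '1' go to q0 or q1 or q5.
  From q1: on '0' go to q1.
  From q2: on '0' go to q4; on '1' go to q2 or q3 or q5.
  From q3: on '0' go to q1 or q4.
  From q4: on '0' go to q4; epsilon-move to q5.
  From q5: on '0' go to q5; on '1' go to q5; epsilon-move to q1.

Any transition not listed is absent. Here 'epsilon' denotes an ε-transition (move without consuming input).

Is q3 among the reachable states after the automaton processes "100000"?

No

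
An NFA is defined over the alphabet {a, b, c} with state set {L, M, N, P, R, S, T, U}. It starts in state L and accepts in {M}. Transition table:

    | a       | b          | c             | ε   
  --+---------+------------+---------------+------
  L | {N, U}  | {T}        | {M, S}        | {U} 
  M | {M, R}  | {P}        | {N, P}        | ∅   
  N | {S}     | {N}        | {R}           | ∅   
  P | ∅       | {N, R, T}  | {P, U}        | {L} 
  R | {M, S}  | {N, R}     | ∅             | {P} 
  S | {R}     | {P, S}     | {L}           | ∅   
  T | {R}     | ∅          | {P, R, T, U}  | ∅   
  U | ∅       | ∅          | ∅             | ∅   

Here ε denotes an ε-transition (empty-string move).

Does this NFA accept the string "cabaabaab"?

Start: ε-closure({L}) = {L, U}.
Read 'c': {L, U} → {M, S}.
Read 'a': {M, S} → {L, M, P, R, U}.
Read 'b': {L, M, P, R, U} → {L, N, P, R, T, U}.
Read 'a': {L, N, P, R, T, U} → {L, M, N, P, R, S, U}.
Read 'a': {L, M, N, P, R, S, U} → {L, M, N, P, R, S, U}.
Read 'b': {L, M, N, P, R, S, U} → {L, N, P, R, S, T, U}.
Read 'a': {L, N, P, R, S, T, U} → {L, M, N, P, R, S, U}.
Read 'a': {L, M, N, P, R, S, U} → {L, M, N, P, R, S, U}.
Read 'b': {L, M, N, P, R, S, U} → {L, N, P, R, S, T, U}.
The final set {L, N, P, R, S, T, U} contains no accepting state.

No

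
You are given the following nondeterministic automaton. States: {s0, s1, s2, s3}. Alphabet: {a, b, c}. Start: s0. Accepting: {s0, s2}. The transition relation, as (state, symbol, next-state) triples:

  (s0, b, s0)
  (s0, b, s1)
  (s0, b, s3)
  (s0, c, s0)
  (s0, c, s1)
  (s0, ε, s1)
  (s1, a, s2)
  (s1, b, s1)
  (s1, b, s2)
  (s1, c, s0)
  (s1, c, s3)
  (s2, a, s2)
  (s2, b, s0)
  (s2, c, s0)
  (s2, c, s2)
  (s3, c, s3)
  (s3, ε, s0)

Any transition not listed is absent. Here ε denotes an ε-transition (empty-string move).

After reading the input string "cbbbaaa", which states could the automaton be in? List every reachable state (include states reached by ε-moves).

Start: ε-closure({s0}) = {s0, s1}.
Read 'c': {s0, s1} → {s0, s1, s3}.
Read 'b': {s0, s1, s3} → {s0, s1, s2, s3}.
Read 'b': {s0, s1, s2, s3} → {s0, s1, s2, s3}.
Read 'b': {s0, s1, s2, s3} → {s0, s1, s2, s3}.
Read 'a': {s0, s1, s2, s3} → {s2}.
Read 'a': {s2} → {s2}.
Read 'a': {s2} → {s2}.

{s2}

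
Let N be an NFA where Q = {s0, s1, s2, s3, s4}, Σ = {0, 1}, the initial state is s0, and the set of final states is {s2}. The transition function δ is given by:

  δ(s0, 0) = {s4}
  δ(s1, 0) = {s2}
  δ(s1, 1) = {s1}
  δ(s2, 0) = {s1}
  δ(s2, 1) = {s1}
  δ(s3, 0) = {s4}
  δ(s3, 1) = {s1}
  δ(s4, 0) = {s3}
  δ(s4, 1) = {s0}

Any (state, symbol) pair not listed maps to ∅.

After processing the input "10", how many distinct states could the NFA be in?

0

Start in {s0}.
Read '1': {s0} → ∅.
The set is empty and remains empty for the remaining 1 symbol.
That set has 0 states.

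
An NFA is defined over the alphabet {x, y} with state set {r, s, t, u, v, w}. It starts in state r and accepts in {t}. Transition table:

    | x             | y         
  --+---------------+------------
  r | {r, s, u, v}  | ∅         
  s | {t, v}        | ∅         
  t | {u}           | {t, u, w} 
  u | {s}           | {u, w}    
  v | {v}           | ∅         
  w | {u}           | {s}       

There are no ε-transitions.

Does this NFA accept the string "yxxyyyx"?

Start in {r}.
Read 'y': {r} → ∅.
The set is empty and remains empty for the remaining 6 symbols.
The final set ∅ contains no accepting state.

No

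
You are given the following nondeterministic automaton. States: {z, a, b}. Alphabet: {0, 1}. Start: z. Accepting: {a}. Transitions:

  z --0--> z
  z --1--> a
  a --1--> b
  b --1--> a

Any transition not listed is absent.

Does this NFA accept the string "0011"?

No

Start in {z}.
Read '0': {z} → {z}.
Read '0': {z} → {z}.
Read '1': {z} → {a}.
Read '1': {a} → {b}.
The final set {b} contains no accepting state.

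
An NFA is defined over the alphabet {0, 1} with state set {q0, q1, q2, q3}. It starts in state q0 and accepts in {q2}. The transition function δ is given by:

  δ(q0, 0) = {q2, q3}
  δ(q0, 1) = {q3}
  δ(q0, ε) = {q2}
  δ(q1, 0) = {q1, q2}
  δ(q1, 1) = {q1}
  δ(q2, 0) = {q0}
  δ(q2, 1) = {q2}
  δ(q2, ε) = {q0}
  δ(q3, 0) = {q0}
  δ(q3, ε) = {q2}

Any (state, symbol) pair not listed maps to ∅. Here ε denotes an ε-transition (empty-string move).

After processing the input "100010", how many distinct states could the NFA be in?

Start: ε-closure({q0}) = {q0, q2}.
Read '1': q0→{q3}, q2→{q2}; union {q2, q3}; ε-closure = {q0, q2, q3}.
Read '0': q0→{q2, q3}, q2→{q0}, q3→{q0}; now {q0, q2, q3}.
Read '0': q0→{q2, q3}, q2→{q0}, q3→{q0}; now {q0, q2, q3}.
Read '0': q0→{q2, q3}, q2→{q0}, q3→{q0}; now {q0, q2, q3}.
Read '1': q0→{q3}, q2→{q2}, q3→∅; union {q2, q3}; ε-closure = {q0, q2, q3}.
Read '0': q0→{q2, q3}, q2→{q0}, q3→{q0}; now {q0, q2, q3}.
That set has 3 states.

3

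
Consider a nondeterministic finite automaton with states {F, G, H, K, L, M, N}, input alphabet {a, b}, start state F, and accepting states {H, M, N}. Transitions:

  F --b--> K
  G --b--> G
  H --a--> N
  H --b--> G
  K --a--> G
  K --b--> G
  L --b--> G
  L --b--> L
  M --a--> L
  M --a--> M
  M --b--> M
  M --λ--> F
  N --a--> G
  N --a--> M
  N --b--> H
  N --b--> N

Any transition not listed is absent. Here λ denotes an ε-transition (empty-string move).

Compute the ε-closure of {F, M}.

{F, M}

Begin with {F, M}.
No ε-moves leave this set, so the closure equals the set itself.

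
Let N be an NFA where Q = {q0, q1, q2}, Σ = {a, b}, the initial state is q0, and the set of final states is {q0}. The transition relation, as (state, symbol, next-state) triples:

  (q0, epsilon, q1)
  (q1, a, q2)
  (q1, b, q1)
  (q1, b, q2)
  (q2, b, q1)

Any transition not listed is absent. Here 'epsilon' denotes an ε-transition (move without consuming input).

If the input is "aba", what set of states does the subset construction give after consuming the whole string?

{q2}

Start: ε-closure({q0}) = {q0, q1}.
Read 'a': q0→∅, q1→{q2}; now {q2}.
Read 'b': q2→{q1}; now {q1}.
Read 'a': q1→{q2}; now {q2}.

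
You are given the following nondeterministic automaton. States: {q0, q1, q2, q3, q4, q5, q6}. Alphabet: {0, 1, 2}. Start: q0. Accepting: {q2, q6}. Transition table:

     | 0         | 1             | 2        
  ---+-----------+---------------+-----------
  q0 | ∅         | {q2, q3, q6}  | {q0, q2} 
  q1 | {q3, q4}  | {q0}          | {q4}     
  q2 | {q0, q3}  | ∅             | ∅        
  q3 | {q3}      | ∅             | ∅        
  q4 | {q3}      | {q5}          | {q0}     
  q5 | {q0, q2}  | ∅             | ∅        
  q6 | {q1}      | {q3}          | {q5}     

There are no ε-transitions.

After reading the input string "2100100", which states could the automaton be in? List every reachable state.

{q0, q3}

Start in {q0}.
Read '2': {q0} → {q0, q2}.
Read '1': {q0, q2} → {q2, q3, q6}.
Read '0': {q2, q3, q6} → {q0, q1, q3}.
Read '0': {q0, q1, q3} → {q3, q4}.
Read '1': {q3, q4} → {q5}.
Read '0': {q5} → {q0, q2}.
Read '0': {q0, q2} → {q0, q3}.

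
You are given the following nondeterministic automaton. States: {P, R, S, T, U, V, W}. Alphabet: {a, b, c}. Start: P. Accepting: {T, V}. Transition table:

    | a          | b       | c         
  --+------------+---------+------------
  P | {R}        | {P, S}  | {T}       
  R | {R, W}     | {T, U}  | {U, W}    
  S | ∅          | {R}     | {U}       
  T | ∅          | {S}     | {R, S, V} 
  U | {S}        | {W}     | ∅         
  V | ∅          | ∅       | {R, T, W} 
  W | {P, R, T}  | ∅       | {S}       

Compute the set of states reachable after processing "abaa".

∅

Start in {P}.
Read 'a': {P} → {R}.
Read 'b': {R} → {T, U}.
Read 'a': {T, U} → {S}.
Read 'a': {S} → ∅.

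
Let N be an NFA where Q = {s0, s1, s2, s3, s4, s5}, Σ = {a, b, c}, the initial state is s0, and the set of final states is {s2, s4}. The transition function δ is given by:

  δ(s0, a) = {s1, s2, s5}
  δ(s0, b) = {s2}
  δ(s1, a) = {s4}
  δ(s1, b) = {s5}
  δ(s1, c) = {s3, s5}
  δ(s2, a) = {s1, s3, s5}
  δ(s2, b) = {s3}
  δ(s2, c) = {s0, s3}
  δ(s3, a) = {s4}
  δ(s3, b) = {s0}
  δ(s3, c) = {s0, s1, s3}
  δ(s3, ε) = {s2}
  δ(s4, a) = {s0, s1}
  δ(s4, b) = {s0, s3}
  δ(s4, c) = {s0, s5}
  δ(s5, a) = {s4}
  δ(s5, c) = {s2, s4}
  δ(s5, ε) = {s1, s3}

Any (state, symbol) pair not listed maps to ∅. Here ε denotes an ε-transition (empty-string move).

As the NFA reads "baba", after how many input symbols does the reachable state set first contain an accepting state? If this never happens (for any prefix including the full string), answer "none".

Start in {s0}.
Read 'b': s0→{s2}; now {s2}.
None of the earlier sets intersect F, but {s2} does.

1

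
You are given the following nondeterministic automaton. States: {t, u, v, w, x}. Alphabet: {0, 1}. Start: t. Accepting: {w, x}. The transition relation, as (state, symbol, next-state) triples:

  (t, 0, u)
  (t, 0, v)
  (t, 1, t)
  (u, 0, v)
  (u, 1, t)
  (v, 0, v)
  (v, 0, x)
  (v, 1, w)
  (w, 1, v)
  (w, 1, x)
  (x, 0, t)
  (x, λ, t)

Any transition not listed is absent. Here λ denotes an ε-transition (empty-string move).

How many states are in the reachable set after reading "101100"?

4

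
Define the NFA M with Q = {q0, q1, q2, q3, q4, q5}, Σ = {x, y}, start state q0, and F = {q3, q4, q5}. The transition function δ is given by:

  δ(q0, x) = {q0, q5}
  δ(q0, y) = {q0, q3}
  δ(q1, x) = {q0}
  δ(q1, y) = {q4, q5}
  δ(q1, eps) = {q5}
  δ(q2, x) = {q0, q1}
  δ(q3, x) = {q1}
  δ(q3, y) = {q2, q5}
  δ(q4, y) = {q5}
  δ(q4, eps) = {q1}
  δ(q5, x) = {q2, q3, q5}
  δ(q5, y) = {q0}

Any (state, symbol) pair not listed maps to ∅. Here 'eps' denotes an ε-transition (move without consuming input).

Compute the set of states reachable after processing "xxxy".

Start in {q0}.
Read 'x': {q0} → {q0, q5}.
Read 'x': {q0, q5} → {q0, q2, q3, q5}.
Read 'x': {q0, q2, q3, q5} → {q0, q1, q2, q3, q5}.
Read 'y': {q0, q1, q2, q3, q5} → {q0, q1, q2, q3, q4, q5}.

{q0, q1, q2, q3, q4, q5}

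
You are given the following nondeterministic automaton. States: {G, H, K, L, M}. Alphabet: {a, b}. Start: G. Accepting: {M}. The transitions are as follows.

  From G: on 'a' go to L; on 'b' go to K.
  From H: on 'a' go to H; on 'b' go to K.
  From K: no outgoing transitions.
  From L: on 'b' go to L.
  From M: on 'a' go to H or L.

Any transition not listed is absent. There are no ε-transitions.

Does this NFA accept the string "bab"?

Start in {G}.
Read 'b': G→{K}; now {K}.
Read 'a': K→∅; now ∅.
The set is empty and remains empty for the remaining 1 symbol.
The final set ∅ contains no accepting state.

No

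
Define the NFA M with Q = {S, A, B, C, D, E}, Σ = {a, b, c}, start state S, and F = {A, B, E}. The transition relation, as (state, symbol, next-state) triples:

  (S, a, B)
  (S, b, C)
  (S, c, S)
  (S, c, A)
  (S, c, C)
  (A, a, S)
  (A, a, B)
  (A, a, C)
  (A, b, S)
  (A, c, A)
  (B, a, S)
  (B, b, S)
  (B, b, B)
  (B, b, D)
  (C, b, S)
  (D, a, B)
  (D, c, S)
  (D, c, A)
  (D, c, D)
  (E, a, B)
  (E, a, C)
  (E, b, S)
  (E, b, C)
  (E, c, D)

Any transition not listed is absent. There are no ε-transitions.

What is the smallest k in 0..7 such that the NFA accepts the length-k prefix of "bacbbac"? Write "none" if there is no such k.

Start in {S}.
Read 'b': S→{C}; now {C}.
Read 'a': C→∅; now ∅.
The set is empty and remains empty for the remaining 5 symbols.
No reachable set along the way intersects F.

none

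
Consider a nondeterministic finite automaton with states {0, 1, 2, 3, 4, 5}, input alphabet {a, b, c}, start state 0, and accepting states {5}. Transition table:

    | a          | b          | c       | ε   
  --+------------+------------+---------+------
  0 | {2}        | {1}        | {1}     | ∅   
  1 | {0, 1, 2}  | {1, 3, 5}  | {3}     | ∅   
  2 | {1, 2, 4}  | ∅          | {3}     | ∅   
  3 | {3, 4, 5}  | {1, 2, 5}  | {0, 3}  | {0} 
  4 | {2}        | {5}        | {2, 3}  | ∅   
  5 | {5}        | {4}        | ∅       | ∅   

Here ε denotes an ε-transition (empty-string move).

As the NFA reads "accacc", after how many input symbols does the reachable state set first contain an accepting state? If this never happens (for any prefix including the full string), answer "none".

Start in {0}.
Read 'a': 0→{2}; now {2}.
Read 'c': 2→{3}; union {3}; ε-closure = {0, 3}.
Read 'c': 0→{1}, 3→{0, 3}; now {0, 1, 3}.
Read 'a': 0→{2}, 1→{0, 1, 2}, 3→{3, 4, 5}; now {0, 1, 2, 3, 4, 5}.
None of the earlier sets intersect F, but {0, 1, 2, 3, 4, 5} does.

4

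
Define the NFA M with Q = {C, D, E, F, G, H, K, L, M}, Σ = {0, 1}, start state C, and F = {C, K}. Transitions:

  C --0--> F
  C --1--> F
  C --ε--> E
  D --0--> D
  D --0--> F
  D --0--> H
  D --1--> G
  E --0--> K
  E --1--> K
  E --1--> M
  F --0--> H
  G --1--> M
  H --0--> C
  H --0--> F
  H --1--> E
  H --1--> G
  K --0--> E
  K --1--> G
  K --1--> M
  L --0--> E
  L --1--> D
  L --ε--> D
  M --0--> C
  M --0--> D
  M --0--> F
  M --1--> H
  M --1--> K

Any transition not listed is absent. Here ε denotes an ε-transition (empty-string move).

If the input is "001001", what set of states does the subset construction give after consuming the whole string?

Start: ε-closure({C}) = {C, E}.
Read '0': C→{F}, E→{K}; now {F, K}.
Read '0': F→{H}, K→{E}; now {E, H}.
Read '1': E→{K, M}, H→{E, G}; now {E, G, K, M}.
Read '0': E→{K}, G→∅, K→{E}, M→{C, D, F}; now {C, D, E, F, K}.
Read '0': C→{F}, D→{D, F, H}, E→{K}, F→{H}, K→{E}; now {D, E, F, H, K}.
Read '1': D→{G}, E→{K, M}, F→∅, H→{E, G}, K→{G, M}; now {E, G, K, M}.

{E, G, K, M}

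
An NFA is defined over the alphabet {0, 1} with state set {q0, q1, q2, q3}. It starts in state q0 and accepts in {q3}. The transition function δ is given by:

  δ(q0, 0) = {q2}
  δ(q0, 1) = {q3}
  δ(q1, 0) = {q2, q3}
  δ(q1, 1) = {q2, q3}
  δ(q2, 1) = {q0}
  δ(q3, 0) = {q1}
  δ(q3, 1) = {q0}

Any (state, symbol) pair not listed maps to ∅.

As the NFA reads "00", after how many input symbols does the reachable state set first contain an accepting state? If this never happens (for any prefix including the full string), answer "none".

none

Start in {q0}.
Read '0': q0→{q2}; now {q2}.
Read '0': q2→∅; now ∅.
No reachable set along the way intersects F.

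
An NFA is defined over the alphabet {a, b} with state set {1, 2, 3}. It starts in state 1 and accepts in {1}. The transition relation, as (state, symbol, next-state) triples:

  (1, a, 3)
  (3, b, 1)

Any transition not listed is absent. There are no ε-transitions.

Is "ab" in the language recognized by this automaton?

Yes

Start in {1}.
Read 'a': {1} → {3}.
Read 'b': {3} → {1}.
The final set {1} contains the accepting state 1.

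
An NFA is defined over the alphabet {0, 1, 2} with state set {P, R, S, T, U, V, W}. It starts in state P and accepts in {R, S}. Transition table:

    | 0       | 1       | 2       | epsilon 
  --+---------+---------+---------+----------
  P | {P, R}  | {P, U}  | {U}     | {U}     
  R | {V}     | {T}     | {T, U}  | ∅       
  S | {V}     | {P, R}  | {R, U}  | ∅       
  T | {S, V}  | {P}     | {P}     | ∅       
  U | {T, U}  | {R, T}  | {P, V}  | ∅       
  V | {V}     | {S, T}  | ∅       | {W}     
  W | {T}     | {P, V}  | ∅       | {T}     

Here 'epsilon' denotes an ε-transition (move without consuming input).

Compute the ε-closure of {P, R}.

{P, R, U}

Begin with {P, R}.
ε-move P → U; add U.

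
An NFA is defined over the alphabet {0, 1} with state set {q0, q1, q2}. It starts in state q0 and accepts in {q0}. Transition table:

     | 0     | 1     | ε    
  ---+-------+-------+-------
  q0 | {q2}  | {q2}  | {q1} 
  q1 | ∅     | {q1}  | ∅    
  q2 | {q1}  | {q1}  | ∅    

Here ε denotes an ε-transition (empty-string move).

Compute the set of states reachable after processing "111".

Start: ε-closure({q0}) = {q0, q1}.
Read '1': {q0, q1} → {q1, q2}.
Read '1': {q1, q2} → {q1}.
Read '1': {q1} → {q1}.

{q1}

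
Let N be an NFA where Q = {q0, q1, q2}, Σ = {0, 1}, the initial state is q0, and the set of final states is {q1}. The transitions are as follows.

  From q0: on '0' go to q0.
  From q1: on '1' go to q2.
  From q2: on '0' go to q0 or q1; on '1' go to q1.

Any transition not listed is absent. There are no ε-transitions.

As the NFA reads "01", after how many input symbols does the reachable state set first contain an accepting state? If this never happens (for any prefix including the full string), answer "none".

Start in {q0}.
Read '0': q0→{q0}; now {q0}.
Read '1': q0→∅; now ∅.
No reachable set along the way intersects F.

none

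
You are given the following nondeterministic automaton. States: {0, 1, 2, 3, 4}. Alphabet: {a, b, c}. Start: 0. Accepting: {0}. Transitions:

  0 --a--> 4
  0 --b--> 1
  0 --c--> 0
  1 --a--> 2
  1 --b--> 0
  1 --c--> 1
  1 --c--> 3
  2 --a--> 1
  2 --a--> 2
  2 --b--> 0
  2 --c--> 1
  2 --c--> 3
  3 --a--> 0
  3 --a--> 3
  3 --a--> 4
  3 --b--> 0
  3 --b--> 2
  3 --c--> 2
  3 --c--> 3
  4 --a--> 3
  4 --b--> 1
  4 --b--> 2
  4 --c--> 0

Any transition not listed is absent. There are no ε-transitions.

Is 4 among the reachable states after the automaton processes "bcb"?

No

Start in {0}.
Read 'b': {0} → {1}.
Read 'c': {1} → {1, 3}.
Read 'b': {1, 3} → {0, 2}.
State 4 is not in {0, 2}.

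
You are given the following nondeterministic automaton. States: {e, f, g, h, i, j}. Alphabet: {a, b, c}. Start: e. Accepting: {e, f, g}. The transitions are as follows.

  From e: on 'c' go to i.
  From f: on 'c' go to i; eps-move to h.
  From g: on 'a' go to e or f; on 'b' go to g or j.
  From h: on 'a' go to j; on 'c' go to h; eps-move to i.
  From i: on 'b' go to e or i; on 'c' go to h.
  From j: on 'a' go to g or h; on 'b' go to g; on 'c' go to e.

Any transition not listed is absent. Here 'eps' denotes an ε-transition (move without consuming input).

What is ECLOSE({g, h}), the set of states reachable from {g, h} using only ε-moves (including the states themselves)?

{g, h, i}

Begin with {g, h}.
ε-move h → i; add i.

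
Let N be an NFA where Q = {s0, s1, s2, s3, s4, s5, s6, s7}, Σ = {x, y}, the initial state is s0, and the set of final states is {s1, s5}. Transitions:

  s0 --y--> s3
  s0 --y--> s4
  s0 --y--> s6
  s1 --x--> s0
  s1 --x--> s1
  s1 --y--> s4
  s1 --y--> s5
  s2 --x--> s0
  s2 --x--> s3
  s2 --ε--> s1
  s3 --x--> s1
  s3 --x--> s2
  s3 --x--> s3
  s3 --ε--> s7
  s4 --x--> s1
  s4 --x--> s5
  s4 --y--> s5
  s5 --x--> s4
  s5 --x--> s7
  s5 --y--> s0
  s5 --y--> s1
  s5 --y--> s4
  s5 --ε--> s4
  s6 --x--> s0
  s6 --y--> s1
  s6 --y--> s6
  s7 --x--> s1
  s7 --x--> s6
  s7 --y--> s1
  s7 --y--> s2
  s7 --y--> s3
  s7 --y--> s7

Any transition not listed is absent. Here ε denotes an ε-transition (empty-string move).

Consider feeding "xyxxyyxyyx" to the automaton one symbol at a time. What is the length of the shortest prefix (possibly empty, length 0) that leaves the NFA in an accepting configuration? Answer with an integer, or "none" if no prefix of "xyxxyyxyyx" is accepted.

none

Start in {s0}.
Read 'x': s0→∅; now ∅.
The set is empty and remains empty for the remaining 9 symbols.
No reachable set along the way intersects F.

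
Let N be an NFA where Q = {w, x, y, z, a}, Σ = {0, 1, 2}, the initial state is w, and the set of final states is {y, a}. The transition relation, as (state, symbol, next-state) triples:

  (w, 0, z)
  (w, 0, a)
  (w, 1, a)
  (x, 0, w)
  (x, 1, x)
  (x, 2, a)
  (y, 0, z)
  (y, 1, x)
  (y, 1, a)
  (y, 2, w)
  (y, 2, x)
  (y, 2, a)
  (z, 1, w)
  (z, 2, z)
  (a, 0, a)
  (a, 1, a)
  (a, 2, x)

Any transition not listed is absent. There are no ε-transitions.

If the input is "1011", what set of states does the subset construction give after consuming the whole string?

{a}

Start in {w}.
Read '1': w→{a}; now {a}.
Read '0': a→{a}; now {a}.
Read '1': a→{a}; now {a}.
Read '1': a→{a}; now {a}.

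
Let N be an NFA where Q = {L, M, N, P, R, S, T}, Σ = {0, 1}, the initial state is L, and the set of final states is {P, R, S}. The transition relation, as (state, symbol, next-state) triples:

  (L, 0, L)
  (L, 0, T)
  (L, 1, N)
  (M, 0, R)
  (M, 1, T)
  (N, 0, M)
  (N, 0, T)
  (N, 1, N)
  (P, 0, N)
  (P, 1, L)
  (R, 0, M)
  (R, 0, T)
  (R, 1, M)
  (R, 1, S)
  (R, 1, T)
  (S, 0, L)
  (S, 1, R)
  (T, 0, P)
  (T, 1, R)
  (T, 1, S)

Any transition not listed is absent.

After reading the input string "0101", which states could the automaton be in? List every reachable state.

{N, R, S, T}

Start in {L}.
Read '0': {L} → {L, T}.
Read '1': {L, T} → {N, R, S}.
Read '0': {N, R, S} → {L, M, T}.
Read '1': {L, M, T} → {N, R, S, T}.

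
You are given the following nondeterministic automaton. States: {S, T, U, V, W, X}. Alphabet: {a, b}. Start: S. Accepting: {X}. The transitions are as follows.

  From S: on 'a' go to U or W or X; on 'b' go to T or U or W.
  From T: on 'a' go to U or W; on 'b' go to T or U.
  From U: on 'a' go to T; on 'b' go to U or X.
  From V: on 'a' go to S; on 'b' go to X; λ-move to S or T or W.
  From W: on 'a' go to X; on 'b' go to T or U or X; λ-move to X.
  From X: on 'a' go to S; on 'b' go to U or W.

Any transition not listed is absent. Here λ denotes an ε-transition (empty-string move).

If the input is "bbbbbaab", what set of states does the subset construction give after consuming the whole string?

Start in {S}.
Read 'b': S→{T, U, W}; union {T, U, W}; ε-closure = {T, U, W, X}.
Read 'b': T→{T, U}, U→{U, X}, W→{T, U, X}, X→{U, W}; now {T, U, W, X}.
Read 'b': T→{T, U}, U→{U, X}, W→{T, U, X}, X→{U, W}; now {T, U, W, X}.
Read 'b': T→{T, U}, U→{U, X}, W→{T, U, X}, X→{U, W}; now {T, U, W, X}.
Read 'b': T→{T, U}, U→{U, X}, W→{T, U, X}, X→{U, W}; now {T, U, W, X}.
Read 'a': T→{U, W}, U→{T}, W→{X}, X→{S}; now {S, T, U, W, X}.
Read 'a': S→{U, W, X}, T→{U, W}, U→{T}, W→{X}, X→{S}; now {S, T, U, W, X}.
Read 'b': S→{T, U, W}, T→{T, U}, U→{U, X}, W→{T, U, X}, X→{U, W}; now {T, U, W, X}.

{T, U, W, X}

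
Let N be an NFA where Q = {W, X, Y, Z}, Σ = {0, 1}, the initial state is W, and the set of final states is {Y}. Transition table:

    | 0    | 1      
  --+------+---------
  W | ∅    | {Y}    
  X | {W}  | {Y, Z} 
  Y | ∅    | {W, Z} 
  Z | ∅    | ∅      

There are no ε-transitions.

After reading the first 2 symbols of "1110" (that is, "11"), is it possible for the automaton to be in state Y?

No

Start in {W}.
Read '1': W→{Y}; now {Y}.
Read '1': Y→{W, Z}; now {W, Z}.
State Y is not in {W, Z}.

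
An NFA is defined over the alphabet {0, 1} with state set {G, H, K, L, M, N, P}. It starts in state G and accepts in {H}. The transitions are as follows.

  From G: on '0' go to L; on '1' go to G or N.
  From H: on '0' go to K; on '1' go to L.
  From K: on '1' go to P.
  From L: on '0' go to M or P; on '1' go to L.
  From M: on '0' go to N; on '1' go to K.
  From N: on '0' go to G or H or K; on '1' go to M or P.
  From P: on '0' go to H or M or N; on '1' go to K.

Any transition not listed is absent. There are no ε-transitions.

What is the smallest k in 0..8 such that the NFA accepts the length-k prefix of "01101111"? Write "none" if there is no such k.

Start in {G}.
Read '0': G→{L}; now {L}.
Read '1': L→{L}; now {L}.
Read '1': L→{L}; now {L}.
Read '0': L→{M, P}; now {M, P}.
Read '1': M→{K}, P→{K}; now {K}.
Read '1': K→{P}; now {P}.
Read '1': P→{K}; now {K}.
Read '1': K→{P}; now {P}.
No reachable set along the way intersects F.

none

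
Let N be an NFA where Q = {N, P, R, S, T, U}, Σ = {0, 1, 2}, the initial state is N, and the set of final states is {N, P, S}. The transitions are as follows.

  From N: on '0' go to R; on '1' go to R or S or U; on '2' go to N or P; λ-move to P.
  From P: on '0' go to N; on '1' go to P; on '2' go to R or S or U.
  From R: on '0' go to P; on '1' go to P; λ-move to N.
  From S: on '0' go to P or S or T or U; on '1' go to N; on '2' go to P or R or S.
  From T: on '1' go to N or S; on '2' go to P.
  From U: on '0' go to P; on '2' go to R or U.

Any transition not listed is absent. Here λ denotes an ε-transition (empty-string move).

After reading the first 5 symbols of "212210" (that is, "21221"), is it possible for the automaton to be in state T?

No

Start: ε-closure({N}) = {N, P}.
Read '2': N→{N, P}, P→{R, S, U}; now {N, P, R, S, U}.
Read '1': N→{R, S, U}, P→{P}, R→{P}, S→{N}, U→∅; now {N, P, R, S, U}.
Read '2': N→{N, P}, P→{R, S, U}, R→∅, S→{P, R, S}, U→{R, U}; now {N, P, R, S, U}.
Read '2': N→{N, P}, P→{R, S, U}, R→∅, S→{P, R, S}, U→{R, U}; now {N, P, R, S, U}.
Read '1': N→{R, S, U}, P→{P}, R→{P}, S→{N}, U→∅; now {N, P, R, S, U}.
State T is not in {N, P, R, S, U}.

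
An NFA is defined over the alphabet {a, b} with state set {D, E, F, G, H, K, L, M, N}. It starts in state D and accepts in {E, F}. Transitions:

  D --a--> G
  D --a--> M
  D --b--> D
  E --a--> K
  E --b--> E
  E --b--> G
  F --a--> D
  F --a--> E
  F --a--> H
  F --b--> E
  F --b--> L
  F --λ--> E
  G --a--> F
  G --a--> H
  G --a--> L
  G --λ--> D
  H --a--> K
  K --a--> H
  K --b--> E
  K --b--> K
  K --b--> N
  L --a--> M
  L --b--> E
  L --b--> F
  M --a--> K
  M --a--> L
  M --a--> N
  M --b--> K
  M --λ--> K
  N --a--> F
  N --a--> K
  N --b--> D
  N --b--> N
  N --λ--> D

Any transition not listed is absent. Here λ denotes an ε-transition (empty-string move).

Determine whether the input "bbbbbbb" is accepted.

Start in {D}.
Read 'b': {D} → {D}.
Read 'b': {D} → {D}.
Read 'b': {D} → {D}.
Read 'b': {D} → {D}.
Read 'b': {D} → {D}.
Read 'b': {D} → {D}.
Read 'b': {D} → {D}.
The final set {D} contains no accepting state.

No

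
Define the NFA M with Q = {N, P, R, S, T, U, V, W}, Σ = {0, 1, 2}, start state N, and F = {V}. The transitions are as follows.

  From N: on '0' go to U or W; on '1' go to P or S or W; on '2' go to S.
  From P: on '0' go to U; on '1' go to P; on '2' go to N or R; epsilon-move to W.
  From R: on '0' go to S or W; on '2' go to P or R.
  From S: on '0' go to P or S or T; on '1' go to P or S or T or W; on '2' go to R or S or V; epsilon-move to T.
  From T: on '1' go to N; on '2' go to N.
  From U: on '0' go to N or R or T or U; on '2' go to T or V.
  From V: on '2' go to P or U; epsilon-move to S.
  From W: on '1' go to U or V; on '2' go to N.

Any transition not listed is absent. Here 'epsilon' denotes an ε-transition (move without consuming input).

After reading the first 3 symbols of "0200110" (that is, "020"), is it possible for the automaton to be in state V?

No

Start in {N}.
Read '0': {N} → {U, W}.
Read '2': {U, W} → {N, S, T, V}.
Read '0': {N, S, T, V} → {P, S, T, U, W}.
State V is not in {P, S, T, U, W}.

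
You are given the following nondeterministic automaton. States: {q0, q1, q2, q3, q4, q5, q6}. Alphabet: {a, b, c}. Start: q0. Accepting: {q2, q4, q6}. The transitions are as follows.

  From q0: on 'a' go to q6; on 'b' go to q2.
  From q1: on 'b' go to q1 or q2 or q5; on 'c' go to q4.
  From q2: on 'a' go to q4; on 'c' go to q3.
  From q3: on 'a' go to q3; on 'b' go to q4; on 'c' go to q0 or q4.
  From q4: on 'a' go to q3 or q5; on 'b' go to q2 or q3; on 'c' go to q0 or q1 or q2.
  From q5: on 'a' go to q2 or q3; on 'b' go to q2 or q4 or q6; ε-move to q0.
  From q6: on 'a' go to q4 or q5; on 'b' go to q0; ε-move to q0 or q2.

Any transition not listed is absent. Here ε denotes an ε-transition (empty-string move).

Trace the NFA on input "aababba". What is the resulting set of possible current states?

{q0, q2, q3, q4, q5, q6}

Start in {q0}.
Read 'a': {q0} → {q0, q2, q6}.
Read 'a': {q0, q2, q6} → {q0, q2, q4, q5, q6}.
Read 'b': {q0, q2, q4, q5, q6} → {q0, q2, q3, q4, q6}.
Read 'a': {q0, q2, q3, q4, q6} → {q0, q2, q3, q4, q5, q6}.
Read 'b': {q0, q2, q3, q4, q5, q6} → {q0, q2, q3, q4, q6}.
Read 'b': {q0, q2, q3, q4, q6} → {q0, q2, q3, q4}.
Read 'a': {q0, q2, q3, q4} → {q0, q2, q3, q4, q5, q6}.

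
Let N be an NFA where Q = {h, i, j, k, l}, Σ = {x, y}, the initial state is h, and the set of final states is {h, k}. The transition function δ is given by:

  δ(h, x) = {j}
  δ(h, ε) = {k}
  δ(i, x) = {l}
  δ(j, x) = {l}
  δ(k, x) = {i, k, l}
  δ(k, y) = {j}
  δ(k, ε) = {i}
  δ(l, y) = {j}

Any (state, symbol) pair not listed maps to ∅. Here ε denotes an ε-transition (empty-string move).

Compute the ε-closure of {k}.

Begin with {k}.
ε-move k → i; add i.

{i, k}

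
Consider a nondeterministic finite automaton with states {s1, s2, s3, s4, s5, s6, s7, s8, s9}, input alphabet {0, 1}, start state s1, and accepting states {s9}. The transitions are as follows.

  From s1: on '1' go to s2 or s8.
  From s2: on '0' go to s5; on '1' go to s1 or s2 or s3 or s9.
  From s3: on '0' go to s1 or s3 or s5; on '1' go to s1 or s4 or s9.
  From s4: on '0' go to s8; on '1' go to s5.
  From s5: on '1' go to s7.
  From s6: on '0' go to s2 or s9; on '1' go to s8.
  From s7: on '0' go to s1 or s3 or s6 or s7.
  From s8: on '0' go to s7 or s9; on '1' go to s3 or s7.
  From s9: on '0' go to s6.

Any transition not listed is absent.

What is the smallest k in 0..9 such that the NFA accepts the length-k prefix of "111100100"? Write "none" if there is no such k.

2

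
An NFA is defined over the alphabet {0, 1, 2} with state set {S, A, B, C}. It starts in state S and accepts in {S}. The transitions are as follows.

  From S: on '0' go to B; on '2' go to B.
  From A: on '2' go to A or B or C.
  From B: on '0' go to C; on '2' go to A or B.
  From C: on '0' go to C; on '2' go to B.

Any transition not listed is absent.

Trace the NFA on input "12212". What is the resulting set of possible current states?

Start in {S}.
Read '1': S→∅; now ∅.
The set is empty and remains empty for the remaining 4 symbols.

∅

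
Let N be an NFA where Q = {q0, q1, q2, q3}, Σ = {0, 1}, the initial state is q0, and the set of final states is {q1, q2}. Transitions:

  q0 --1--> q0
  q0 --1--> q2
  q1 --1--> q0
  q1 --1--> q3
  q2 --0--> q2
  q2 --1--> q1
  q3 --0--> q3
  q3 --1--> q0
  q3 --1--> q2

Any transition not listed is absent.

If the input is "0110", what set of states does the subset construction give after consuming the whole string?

∅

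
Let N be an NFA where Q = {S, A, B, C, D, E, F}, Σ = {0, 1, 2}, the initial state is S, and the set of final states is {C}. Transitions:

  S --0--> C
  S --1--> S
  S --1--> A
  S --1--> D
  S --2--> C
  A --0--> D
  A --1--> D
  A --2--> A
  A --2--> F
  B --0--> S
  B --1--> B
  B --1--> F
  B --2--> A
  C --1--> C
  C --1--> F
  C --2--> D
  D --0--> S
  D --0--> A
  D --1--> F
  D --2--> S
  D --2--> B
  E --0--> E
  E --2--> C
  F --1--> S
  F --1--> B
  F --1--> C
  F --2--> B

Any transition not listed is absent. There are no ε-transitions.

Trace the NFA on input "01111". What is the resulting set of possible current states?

Start in {S}.
Read '0': S→{C}; now {C}.
Read '1': C→{C, F}; now {C, F}.
Read '1': C→{C, F}, F→{S, B, C}; now {S, B, C, F}.
Read '1': S→{S, A, D}, B→{B, F}, C→{C, F}, F→{S, B, C}; now {S, A, B, C, D, F}.
Read '1': S→{S, A, D}, A→{D}, B→{B, F}, C→{C, F}, D→{F}, F→{S, B, C}; now {S, A, B, C, D, F}.

{S, A, B, C, D, F}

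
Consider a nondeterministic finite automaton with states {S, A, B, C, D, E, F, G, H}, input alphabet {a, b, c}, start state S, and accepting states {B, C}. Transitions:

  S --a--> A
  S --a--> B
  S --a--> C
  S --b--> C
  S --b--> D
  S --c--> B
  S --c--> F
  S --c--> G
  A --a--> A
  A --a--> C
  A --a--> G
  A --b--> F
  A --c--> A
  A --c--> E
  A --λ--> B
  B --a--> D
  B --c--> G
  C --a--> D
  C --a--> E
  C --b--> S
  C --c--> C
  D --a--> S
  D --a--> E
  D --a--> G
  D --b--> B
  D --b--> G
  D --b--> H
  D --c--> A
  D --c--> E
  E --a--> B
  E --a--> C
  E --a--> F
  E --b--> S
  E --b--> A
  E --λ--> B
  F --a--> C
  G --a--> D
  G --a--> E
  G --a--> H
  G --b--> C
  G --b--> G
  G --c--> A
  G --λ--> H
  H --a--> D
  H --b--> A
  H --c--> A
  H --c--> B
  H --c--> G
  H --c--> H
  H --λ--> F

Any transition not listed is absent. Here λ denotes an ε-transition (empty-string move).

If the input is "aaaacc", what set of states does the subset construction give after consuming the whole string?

{A, B, C, E, F, G, H}

Start in {S}.
Read 'a': S→{A, B, C}; now {A, B, C}.
Read 'a': A→{A, C, G}, B→{D}, C→{D, E}; union {A, C, D, E, G}; ε-closure = {A, B, C, D, E, F, G, H}.
Read 'a': A→{A, C, G}, B→{D}, C→{D, E}, D→{S, E, G}, E→{B, C, F}, F→{C}, G→{D, E, H}, H→{D}; now {S, A, B, C, D, E, F, G, H}.
Read 'a': S→{A, B, C}, A→{A, C, G}, B→{D}, C→{D, E}, D→{S, E, G}, E→{B, C, F}, F→{C}, G→{D, E, H}, H→{D}; now {S, A, B, C, D, E, F, G, H}.
Read 'c': S→{B, F, G}, A→{A, E}, B→{G}, C→{C}, D→{A, E}, E→∅, F→∅, G→{A}, H→{A, B, G, H}; now {A, B, C, E, F, G, H}.
Read 'c': A→{A, E}, B→{G}, C→{C}, E→∅, F→∅, G→{A}, H→{A, B, G, H}; union {A, B, C, E, G, H}; ε-closure = {A, B, C, E, F, G, H}.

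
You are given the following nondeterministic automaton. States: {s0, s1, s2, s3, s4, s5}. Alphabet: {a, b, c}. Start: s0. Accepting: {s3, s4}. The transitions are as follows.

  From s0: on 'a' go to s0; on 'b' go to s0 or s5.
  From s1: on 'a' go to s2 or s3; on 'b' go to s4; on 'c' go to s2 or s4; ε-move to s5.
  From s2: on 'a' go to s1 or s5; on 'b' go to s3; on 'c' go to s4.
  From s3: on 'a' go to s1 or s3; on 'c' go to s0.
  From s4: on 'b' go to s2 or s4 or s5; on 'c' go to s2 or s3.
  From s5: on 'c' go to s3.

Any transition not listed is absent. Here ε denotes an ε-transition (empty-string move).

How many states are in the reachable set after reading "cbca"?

0

Start in {s0}.
Read 'c': s0→∅; now ∅.
The set is empty and remains empty for the remaining 3 symbols.
That set has 0 states.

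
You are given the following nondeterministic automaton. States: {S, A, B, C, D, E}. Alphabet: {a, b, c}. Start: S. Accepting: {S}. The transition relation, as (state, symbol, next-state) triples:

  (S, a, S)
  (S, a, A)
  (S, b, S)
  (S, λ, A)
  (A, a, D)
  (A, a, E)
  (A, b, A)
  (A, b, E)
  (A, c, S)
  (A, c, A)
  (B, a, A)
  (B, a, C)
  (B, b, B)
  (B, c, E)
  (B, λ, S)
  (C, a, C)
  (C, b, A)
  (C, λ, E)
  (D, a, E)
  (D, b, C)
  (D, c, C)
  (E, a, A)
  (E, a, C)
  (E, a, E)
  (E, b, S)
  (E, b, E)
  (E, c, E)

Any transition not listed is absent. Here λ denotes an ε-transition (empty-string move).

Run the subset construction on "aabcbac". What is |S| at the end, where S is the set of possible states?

4

Start: ε-closure({S}) = {S, A}.
Read 'a': S→{S, A}, A→{D, E}; now {S, A, D, E}.
Read 'a': S→{S, A}, A→{D, E}, D→{E}, E→{A, C, E}; now {S, A, C, D, E}.
Read 'b': S→{S}, A→{A, E}, C→{A}, D→{C}, E→{S, E}; now {S, A, C, E}.
Read 'c': S→∅, A→{S, A}, C→∅, E→{E}; now {S, A, E}.
Read 'b': S→{S}, A→{A, E}, E→{S, E}; now {S, A, E}.
Read 'a': S→{S, A}, A→{D, E}, E→{A, C, E}; now {S, A, C, D, E}.
Read 'c': S→∅, A→{S, A}, C→∅, D→{C}, E→{E}; now {S, A, C, E}.
That set has 4 states.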